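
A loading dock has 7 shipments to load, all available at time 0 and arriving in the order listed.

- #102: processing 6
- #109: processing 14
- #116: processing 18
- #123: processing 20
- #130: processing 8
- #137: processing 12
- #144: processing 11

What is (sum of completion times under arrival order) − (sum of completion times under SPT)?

64

FIFO (arrival order): #102 #109 #116 #123 #130 #137 #144.
#102: 0→6
#109: 6→20
#116: 20→38
#123: 38→58
#130: 58→66
#137: 66→78
#144: 78→89
Sum = 6+20+38+58+66+78+89 = 355.
SPT (increasing processing time): #102 #130 #144 #137 #109 #116 #123.
#102: 0→6
#130: 6→14
#144: 14→25
#137: 25→37
#109: 37→51
#116: 51→69
#123: 69→89
Sum = 6+14+25+37+51+69+89 = 291.
Difference = 355 − 291 = 64.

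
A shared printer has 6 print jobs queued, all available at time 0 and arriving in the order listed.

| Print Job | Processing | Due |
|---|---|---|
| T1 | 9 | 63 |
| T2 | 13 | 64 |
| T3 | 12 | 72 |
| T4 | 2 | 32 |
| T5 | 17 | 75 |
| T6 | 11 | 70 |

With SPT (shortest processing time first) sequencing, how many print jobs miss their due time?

0

SPT (increasing processing time): T4 T1 T6 T3 T2 T5.
T4: 0→2, due 32, tardiness 0
T1: 2→11, due 63, tardiness 0
T6: 11→22, due 70, tardiness 0
T3: 22→34, due 72, tardiness 0
T2: 34→47, due 64, tardiness 0
T5: 47→64, due 75, tardiness 0
Late print jobs: 0.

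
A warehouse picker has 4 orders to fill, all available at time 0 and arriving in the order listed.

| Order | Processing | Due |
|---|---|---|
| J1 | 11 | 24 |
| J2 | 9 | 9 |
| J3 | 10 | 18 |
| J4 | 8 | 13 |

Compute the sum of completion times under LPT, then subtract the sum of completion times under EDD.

LPT (decreasing processing time): J1 J3 J2 J4.
J1: 0→11
J3: 11→21
J2: 21→30
J4: 30→38
Sum = 11+21+30+38 = 100.
EDD (increasing due date): J2 J4 J3 J1.
J2: 0→9
J4: 9→17
J3: 17→27
J1: 27→38
Sum = 9+17+27+38 = 91.
Difference = 100 − 91 = 9.

9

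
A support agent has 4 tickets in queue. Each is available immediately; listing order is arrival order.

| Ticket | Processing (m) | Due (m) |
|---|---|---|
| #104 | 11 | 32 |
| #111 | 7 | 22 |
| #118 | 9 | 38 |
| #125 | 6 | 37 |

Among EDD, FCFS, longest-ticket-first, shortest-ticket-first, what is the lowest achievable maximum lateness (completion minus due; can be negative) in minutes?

EDD (increasing due date): #111 #104 #125 #118.
#111: 0→7, due 22, lateness -15
#104: 7→18, due 32, lateness -14
#125: 18→24, due 37, lateness -13
#118: 24→33, due 38, lateness -5
Maximum = -5.
FIFO (arrival order): #104 #111 #118 #125.
#104: 0→11, due 32, lateness -21
#111: 11→18, due 22, lateness -4
#118: 18→27, due 38, lateness -11
#125: 27→33, due 37, lateness -4
Maximum = -4.
LPT (decreasing processing time): #104 #118 #111 #125.
#104: 0→11, due 32, lateness -21
#118: 11→20, due 38, lateness -18
#111: 20→27, due 22, lateness 5
#125: 27→33, due 37, lateness -4
Maximum = 5.
SPT (increasing processing time): #125 #111 #118 #104.
#125: 0→6, due 37, lateness -31
#111: 6→13, due 22, lateness -9
#118: 13→22, due 38, lateness -16
#104: 22→33, due 32, lateness 1
Maximum = 1.
EDD -5, FIFO -4, LPT 5, SPT 1 → minimum -5.

-5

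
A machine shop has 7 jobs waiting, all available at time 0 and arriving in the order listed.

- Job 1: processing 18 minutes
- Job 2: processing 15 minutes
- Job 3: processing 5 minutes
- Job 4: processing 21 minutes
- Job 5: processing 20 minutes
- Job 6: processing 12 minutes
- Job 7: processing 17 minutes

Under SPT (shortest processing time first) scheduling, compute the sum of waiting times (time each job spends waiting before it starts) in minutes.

SPT (increasing processing time): Job 3 Job 6 Job 2 Job 7 Job 1 Job 5 Job 4.
Job 3: waits 0, runs 0→5
Job 6: waits 5, runs 5→17
Job 2: waits 17, runs 17→32
Job 7: waits 32, runs 32→49
Job 1: waits 49, runs 49→67
Job 5: waits 67, runs 67→87
Job 4: waits 87, runs 87→108
Sum = 0+5+17+32+49+67+87 = 257.

257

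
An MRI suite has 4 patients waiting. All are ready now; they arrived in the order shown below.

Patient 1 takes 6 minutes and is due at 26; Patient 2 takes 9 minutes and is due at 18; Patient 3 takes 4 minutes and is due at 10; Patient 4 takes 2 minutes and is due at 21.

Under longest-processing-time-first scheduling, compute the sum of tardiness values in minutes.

9

LPT (decreasing processing time): Patient 2 Patient 1 Patient 3 Patient 4.
Patient 2: 0→9, due 18, tardiness 0
Patient 1: 9→15, due 26, tardiness 0
Patient 3: 15→19, due 10, tardiness 9
Patient 4: 19→21, due 21, tardiness 0
Sum = 0+0+9+0 = 9.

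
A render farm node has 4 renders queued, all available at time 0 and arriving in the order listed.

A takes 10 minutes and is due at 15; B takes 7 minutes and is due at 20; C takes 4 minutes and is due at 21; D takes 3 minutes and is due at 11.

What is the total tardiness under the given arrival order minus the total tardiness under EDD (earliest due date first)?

10

FIFO (arrival order): A B C D.
A: 0→10, due 15, tardiness 0
B: 10→17, due 20, tardiness 0
C: 17→21, due 21, tardiness 0
D: 21→24, due 11, tardiness 13
Sum = 0+0+0+13 = 13.
EDD (increasing due date): D A B C.
D: 0→3, due 11, tardiness 0
A: 3→13, due 15, tardiness 0
B: 13→20, due 20, tardiness 0
C: 20→24, due 21, tardiness 3
Sum = 0+0+0+3 = 3.
Difference = 13 − 3 = 10.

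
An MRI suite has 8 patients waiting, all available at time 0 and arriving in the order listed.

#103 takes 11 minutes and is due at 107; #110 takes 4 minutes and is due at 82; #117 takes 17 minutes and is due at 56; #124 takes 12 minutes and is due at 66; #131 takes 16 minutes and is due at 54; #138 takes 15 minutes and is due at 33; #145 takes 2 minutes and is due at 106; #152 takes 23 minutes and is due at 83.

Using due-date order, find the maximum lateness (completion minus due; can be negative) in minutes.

4

EDD (increasing due date): #138 #131 #117 #124 #110 #152 #145 #103.
#138: 0→15, due 33, lateness -18
#131: 15→31, due 54, lateness -23
#117: 31→48, due 56, lateness -8
#124: 48→60, due 66, lateness -6
#110: 60→64, due 82, lateness -18
#152: 64→87, due 83, lateness 4
#145: 87→89, due 106, lateness -17
#103: 89→100, due 107, lateness -7
Maximum = 4.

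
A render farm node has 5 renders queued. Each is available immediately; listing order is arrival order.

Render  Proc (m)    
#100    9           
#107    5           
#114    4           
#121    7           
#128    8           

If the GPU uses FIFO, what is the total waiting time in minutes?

FIFO (arrival order): #100 #107 #114 #121 #128.
#100: waits 0, runs 0→9
#107: waits 9, runs 9→14
#114: waits 14, runs 14→18
#121: waits 18, runs 18→25
#128: waits 25, runs 25→33
Sum = 0+9+14+18+25 = 66.

66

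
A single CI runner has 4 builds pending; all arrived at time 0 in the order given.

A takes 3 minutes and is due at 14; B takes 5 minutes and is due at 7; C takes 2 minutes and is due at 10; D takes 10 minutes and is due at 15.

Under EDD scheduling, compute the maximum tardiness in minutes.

5

EDD (increasing due date): B C A D.
B: 0→5, due 7, tardiness 0
C: 5→7, due 10, tardiness 0
A: 7→10, due 14, tardiness 0
D: 10→20, due 15, tardiness 5
Maximum = 5.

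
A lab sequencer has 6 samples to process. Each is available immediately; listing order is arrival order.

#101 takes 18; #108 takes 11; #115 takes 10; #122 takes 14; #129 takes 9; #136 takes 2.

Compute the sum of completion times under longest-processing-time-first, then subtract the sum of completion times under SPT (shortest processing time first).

LPT (decreasing processing time): #101 #122 #108 #115 #129 #136.
#101: 0→18
#122: 18→32
#108: 32→43
#115: 43→53
#129: 53→62
#136: 62→64
Sum = 18+32+43+53+62+64 = 272.
SPT (increasing processing time): #136 #129 #115 #108 #122 #101.
#136: 0→2
#129: 2→11
#115: 11→21
#108: 21→32
#122: 32→46
#101: 46→64
Sum = 2+11+21+32+46+64 = 176.
Difference = 272 − 176 = 96.

96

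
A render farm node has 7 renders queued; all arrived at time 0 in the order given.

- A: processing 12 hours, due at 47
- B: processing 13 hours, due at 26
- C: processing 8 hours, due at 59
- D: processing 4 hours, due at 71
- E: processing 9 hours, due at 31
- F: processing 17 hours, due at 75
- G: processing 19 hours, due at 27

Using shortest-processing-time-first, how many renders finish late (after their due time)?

SPT (increasing processing time): D C E A B F G.
D: 0→4, due 71, tardiness 0
C: 4→12, due 59, tardiness 0
E: 12→21, due 31, tardiness 0
A: 21→33, due 47, tardiness 0
B: 33→46, due 26, tardiness 20
F: 46→63, due 75, tardiness 0
G: 63→82, due 27, tardiness 55
Late renders: 2.

2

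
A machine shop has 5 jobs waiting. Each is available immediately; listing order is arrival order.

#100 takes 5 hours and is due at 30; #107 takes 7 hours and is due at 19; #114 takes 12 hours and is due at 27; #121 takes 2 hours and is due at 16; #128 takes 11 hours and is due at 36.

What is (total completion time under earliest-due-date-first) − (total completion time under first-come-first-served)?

-9

EDD (increasing due date): #121 #107 #114 #100 #128.
#121: 0→2
#107: 2→9
#114: 9→21
#100: 21→26
#128: 26→37
Sum = 2+9+21+26+37 = 95.
FIFO (arrival order): #100 #107 #114 #121 #128.
#100: 0→5
#107: 5→12
#114: 12→24
#121: 24→26
#128: 26→37
Sum = 5+12+24+26+37 = 104.
Difference = 95 − 104 = -9.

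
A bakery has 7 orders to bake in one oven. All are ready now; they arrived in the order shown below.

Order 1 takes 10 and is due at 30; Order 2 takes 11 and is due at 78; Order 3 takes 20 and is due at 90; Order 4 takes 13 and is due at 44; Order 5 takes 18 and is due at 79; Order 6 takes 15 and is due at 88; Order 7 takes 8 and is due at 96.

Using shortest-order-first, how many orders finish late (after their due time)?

SPT (increasing processing time): Order 7 Order 1 Order 2 Order 4 Order 6 Order 5 Order 3.
Order 7: 0→8, due 96, tardiness 0
Order 1: 8→18, due 30, tardiness 0
Order 2: 18→29, due 78, tardiness 0
Order 4: 29→42, due 44, tardiness 0
Order 6: 42→57, due 88, tardiness 0
Order 5: 57→75, due 79, tardiness 0
Order 3: 75→95, due 90, tardiness 5
Late orders: 1.

1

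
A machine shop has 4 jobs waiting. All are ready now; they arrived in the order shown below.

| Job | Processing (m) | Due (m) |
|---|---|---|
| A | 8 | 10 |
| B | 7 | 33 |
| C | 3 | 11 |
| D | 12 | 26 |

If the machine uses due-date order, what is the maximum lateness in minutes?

0

EDD (increasing due date): A C D B.
A: 0→8, due 10, lateness -2
C: 8→11, due 11, lateness 0
D: 11→23, due 26, lateness -3
B: 23→30, due 33, lateness -3
Maximum = 0.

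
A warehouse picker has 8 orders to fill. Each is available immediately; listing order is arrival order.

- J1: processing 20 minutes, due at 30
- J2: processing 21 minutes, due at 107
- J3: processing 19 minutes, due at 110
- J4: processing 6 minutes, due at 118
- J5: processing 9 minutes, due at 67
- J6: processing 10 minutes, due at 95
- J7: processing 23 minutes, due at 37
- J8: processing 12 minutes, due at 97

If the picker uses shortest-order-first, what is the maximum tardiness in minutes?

SPT (increasing processing time): J4 J5 J6 J8 J3 J1 J2 J7.
J4: 0→6, due 118, tardiness 0
J5: 6→15, due 67, tardiness 0
J6: 15→25, due 95, tardiness 0
J8: 25→37, due 97, tardiness 0
J3: 37→56, due 110, tardiness 0
J1: 56→76, due 30, tardiness 46
J2: 76→97, due 107, tardiness 0
J7: 97→120, due 37, tardiness 83
Maximum = 83.

83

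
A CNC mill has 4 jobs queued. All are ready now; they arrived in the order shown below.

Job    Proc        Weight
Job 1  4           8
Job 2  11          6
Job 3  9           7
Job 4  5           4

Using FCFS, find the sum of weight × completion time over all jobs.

FIFO (arrival order): Job 1 Job 2 Job 3 Job 4.
Job 1: finishes 4, weight 8, w·C = 32
Job 2: finishes 15, weight 6, w·C = 90
Job 3: finishes 24, weight 7, w·C = 168
Job 4: finishes 29, weight 4, w·C = 116
Sum = 32+90+168+116 = 406.

406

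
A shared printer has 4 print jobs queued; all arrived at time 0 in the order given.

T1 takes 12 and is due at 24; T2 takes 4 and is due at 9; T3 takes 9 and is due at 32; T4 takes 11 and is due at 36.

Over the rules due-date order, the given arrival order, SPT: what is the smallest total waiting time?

EDD (increasing due date): T2 T1 T3 T4.
T2: waits 0, runs 0→4
T1: waits 4, runs 4→16
T3: waits 16, runs 16→25
T4: waits 25, runs 25→36
Sum = 0+4+16+25 = 45.
FIFO (arrival order): T1 T2 T3 T4.
T1: waits 0, runs 0→12
T2: waits 12, runs 12→16
T3: waits 16, runs 16→25
T4: waits 25, runs 25→36
Sum = 0+12+16+25 = 53.
SPT (increasing processing time): T2 T3 T4 T1.
T2: waits 0, runs 0→4
T3: waits 4, runs 4→13
T4: waits 13, runs 13→24
T1: waits 24, runs 24→36
Sum = 0+4+13+24 = 41.
EDD 45, FIFO 53, SPT 41 → minimum 41.

41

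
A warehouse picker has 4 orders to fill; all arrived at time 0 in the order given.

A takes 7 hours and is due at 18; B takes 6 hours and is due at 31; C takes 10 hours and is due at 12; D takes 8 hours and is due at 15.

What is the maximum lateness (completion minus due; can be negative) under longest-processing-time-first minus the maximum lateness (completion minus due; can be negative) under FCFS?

LPT (decreasing processing time): C D A B.
C: 0→10, due 12, lateness -2
D: 10→18, due 15, lateness 3
A: 18→25, due 18, lateness 7
B: 25→31, due 31, lateness 0
Maximum = 7.
FIFO (arrival order): A B C D.
A: 0→7, due 18, lateness -11
B: 7→13, due 31, lateness -18
C: 13→23, due 12, lateness 11
D: 23→31, due 15, lateness 16
Maximum = 16.
Difference = 7 − 16 = -9.

-9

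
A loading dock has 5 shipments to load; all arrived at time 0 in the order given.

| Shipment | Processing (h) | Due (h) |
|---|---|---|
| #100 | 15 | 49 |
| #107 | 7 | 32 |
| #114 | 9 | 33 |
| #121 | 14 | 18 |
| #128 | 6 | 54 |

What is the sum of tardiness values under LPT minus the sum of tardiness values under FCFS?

LPT (decreasing processing time): #100 #121 #114 #107 #128.
#100: 0→15, due 49, tardiness 0
#121: 15→29, due 18, tardiness 11
#114: 29→38, due 33, tardiness 5
#107: 38→45, due 32, tardiness 13
#128: 45→51, due 54, tardiness 0
Sum = 0+11+5+13+0 = 29.
FIFO (arrival order): #100 #107 #114 #121 #128.
#100: 0→15, due 49, tardiness 0
#107: 15→22, due 32, tardiness 0
#114: 22→31, due 33, tardiness 0
#121: 31→45, due 18, tardiness 27
#128: 45→51, due 54, tardiness 0
Sum = 0+0+0+27+0 = 27.
Difference = 29 − 27 = 2.

2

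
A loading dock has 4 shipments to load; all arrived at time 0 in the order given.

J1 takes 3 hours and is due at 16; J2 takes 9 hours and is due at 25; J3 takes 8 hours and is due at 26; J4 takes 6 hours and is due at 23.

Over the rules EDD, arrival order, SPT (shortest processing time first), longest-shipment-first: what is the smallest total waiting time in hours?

EDD (increasing due date): J1 J4 J2 J3.
J1: waits 0, runs 0→3
J4: waits 3, runs 3→9
J2: waits 9, runs 9→18
J3: waits 18, runs 18→26
Sum = 0+3+9+18 = 30.
FIFO (arrival order): J1 J2 J3 J4.
J1: waits 0, runs 0→3
J2: waits 3, runs 3→12
J3: waits 12, runs 12→20
J4: waits 20, runs 20→26
Sum = 0+3+12+20 = 35.
SPT (increasing processing time): J1 J4 J3 J2.
J1: waits 0, runs 0→3
J4: waits 3, runs 3→9
J3: waits 9, runs 9→17
J2: waits 17, runs 17→26
Sum = 0+3+9+17 = 29.
LPT (decreasing processing time): J2 J3 J4 J1.
J2: waits 0, runs 0→9
J3: waits 9, runs 9→17
J4: waits 17, runs 17→23
J1: waits 23, runs 23→26
Sum = 0+9+17+23 = 49.
EDD 30, FIFO 35, SPT 29, LPT 49 → minimum 29.

29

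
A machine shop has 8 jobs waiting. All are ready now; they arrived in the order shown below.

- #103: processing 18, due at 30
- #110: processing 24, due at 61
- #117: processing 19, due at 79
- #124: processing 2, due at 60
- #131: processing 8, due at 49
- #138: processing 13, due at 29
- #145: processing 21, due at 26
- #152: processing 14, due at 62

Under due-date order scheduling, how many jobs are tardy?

EDD (increasing due date): #145 #138 #103 #131 #124 #110 #152 #117.
#145: 0→21, due 26, tardiness 0
#138: 21→34, due 29, tardiness 5
#103: 34→52, due 30, tardiness 22
#131: 52→60, due 49, tardiness 11
#124: 60→62, due 60, tardiness 2
#110: 62→86, due 61, tardiness 25
#152: 86→100, due 62, tardiness 38
#117: 100→119, due 79, tardiness 40
Late jobs: 7.

7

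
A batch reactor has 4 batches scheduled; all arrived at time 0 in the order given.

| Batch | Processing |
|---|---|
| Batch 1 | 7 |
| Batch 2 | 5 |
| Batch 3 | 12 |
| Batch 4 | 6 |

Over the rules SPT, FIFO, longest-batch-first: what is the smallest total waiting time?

34

SPT (increasing processing time): Batch 2 Batch 4 Batch 1 Batch 3.
Batch 2: waits 0, runs 0→5
Batch 4: waits 5, runs 5→11
Batch 1: waits 11, runs 11→18
Batch 3: waits 18, runs 18→30
Sum = 0+5+11+18 = 34.
FIFO (arrival order): Batch 1 Batch 2 Batch 3 Batch 4.
Batch 1: waits 0, runs 0→7
Batch 2: waits 7, runs 7→12
Batch 3: waits 12, runs 12→24
Batch 4: waits 24, runs 24→30
Sum = 0+7+12+24 = 43.
LPT (decreasing processing time): Batch 3 Batch 1 Batch 4 Batch 2.
Batch 3: waits 0, runs 0→12
Batch 1: waits 12, runs 12→19
Batch 4: waits 19, runs 19→25
Batch 2: waits 25, runs 25→30
Sum = 0+12+19+25 = 56.
SPT 34, FIFO 43, LPT 56 → minimum 34.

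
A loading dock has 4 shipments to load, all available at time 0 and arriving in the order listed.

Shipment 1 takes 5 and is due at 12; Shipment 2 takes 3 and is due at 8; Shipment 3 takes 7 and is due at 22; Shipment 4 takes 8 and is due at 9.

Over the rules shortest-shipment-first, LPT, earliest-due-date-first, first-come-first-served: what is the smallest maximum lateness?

4

SPT (increasing processing time): Shipment 2 Shipment 1 Shipment 3 Shipment 4.
Shipment 2: 0→3, due 8, lateness -5
Shipment 1: 3→8, due 12, lateness -4
Shipment 3: 8→15, due 22, lateness -7
Shipment 4: 15→23, due 9, lateness 14
Maximum = 14.
LPT (decreasing processing time): Shipment 4 Shipment 3 Shipment 1 Shipment 2.
Shipment 4: 0→8, due 9, lateness -1
Shipment 3: 8→15, due 22, lateness -7
Shipment 1: 15→20, due 12, lateness 8
Shipment 2: 20→23, due 8, lateness 15
Maximum = 15.
EDD (increasing due date): Shipment 2 Shipment 4 Shipment 1 Shipment 3.
Shipment 2: 0→3, due 8, lateness -5
Shipment 4: 3→11, due 9, lateness 2
Shipment 1: 11→16, due 12, lateness 4
Shipment 3: 16→23, due 22, lateness 1
Maximum = 4.
FIFO (arrival order): Shipment 1 Shipment 2 Shipment 3 Shipment 4.
Shipment 1: 0→5, due 12, lateness -7
Shipment 2: 5→8, due 8, lateness 0
Shipment 3: 8→15, due 22, lateness -7
Shipment 4: 15→23, due 9, lateness 14
Maximum = 14.
SPT 14, LPT 15, EDD 4, FIFO 14 → minimum 4.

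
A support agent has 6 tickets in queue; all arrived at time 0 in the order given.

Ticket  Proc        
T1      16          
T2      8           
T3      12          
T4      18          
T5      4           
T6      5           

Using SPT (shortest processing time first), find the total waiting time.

SPT (increasing processing time): T5 T6 T2 T3 T1 T4.
T5: waits 0, runs 0→4
T6: waits 4, runs 4→9
T2: waits 9, runs 9→17
T3: waits 17, runs 17→29
T1: waits 29, runs 29→45
T4: waits 45, runs 45→63
Sum = 0+4+9+17+29+45 = 104.

104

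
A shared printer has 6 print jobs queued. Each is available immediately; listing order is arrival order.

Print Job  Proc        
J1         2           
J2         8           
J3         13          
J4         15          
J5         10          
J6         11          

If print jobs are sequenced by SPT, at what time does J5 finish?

20

SPT (increasing processing time): J1 J2 J5 J6 J3 J4.
J1: 0→2
J2: 2→10
J5: 10→20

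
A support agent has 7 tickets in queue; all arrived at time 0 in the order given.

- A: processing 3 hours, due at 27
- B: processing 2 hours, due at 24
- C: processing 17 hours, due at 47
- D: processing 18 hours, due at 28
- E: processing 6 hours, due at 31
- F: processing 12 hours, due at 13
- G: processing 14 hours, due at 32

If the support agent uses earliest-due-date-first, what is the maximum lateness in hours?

25

EDD (increasing due date): F B A D E G C.
F: 0→12, due 13, lateness -1
B: 12→14, due 24, lateness -10
A: 14→17, due 27, lateness -10
D: 17→35, due 28, lateness 7
E: 35→41, due 31, lateness 10
G: 41→55, due 32, lateness 23
C: 55→72, due 47, lateness 25
Maximum = 25.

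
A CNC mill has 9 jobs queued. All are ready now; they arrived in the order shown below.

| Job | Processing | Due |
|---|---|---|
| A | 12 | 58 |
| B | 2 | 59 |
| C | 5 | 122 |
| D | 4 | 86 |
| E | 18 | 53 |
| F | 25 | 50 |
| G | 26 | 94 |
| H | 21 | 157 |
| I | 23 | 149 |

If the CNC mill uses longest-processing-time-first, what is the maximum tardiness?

LPT (decreasing processing time): G F I H E A C D B.
G: 0→26, due 94, tardiness 0
F: 26→51, due 50, tardiness 1
I: 51→74, due 149, tardiness 0
H: 74→95, due 157, tardiness 0
E: 95→113, due 53, tardiness 60
A: 113→125, due 58, tardiness 67
C: 125→130, due 122, tardiness 8
D: 130→134, due 86, tardiness 48
B: 134→136, due 59, tardiness 77
Maximum = 77.

77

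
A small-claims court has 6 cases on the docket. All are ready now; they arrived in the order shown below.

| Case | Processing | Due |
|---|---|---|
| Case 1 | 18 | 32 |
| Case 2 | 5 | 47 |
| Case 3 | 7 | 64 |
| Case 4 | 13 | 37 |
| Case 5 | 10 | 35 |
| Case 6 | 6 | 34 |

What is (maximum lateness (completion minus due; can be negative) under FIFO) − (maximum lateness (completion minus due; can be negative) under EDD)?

15

FIFO (arrival order): Case 1 Case 2 Case 3 Case 4 Case 5 Case 6.
Case 1: 0→18, due 32, lateness -14
Case 2: 18→23, due 47, lateness -24
Case 3: 23→30, due 64, lateness -34
Case 4: 30→43, due 37, lateness 6
Case 5: 43→53, due 35, lateness 18
Case 6: 53→59, due 34, lateness 25
Maximum = 25.
EDD (increasing due date): Case 1 Case 6 Case 5 Case 4 Case 2 Case 3.
Case 1: 0→18, due 32, lateness -14
Case 6: 18→24, due 34, lateness -10
Case 5: 24→34, due 35, lateness -1
Case 4: 34→47, due 37, lateness 10
Case 2: 47→52, due 47, lateness 5
Case 3: 52→59, due 64, lateness -5
Maximum = 10.
Difference = 25 − 10 = 15.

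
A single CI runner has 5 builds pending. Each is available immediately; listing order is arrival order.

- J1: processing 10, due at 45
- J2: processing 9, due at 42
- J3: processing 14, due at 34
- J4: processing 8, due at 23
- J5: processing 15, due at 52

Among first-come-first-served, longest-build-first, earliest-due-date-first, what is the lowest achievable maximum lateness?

4

FIFO (arrival order): J1 J2 J3 J4 J5.
J1: 0→10, due 45, lateness -35
J2: 10→19, due 42, lateness -23
J3: 19→33, due 34, lateness -1
J4: 33→41, due 23, lateness 18
J5: 41→56, due 52, lateness 4
Maximum = 18.
LPT (decreasing processing time): J5 J3 J1 J2 J4.
J5: 0→15, due 52, lateness -37
J3: 15→29, due 34, lateness -5
J1: 29→39, due 45, lateness -6
J2: 39→48, due 42, lateness 6
J4: 48→56, due 23, lateness 33
Maximum = 33.
EDD (increasing due date): J4 J3 J2 J1 J5.
J4: 0→8, due 23, lateness -15
J3: 8→22, due 34, lateness -12
J2: 22→31, due 42, lateness -11
J1: 31→41, due 45, lateness -4
J5: 41→56, due 52, lateness 4
Maximum = 4.
FIFO 18, LPT 33, EDD 4 → minimum 4.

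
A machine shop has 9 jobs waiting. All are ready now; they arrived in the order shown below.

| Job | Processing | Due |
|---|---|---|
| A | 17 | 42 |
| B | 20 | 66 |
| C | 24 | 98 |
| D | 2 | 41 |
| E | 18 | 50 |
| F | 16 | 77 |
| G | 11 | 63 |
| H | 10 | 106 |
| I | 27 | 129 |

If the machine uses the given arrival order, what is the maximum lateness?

FIFO (arrival order): A B C D E F G H I.
A: 0→17, due 42, lateness -25
B: 17→37, due 66, lateness -29
C: 37→61, due 98, lateness -37
D: 61→63, due 41, lateness 22
E: 63→81, due 50, lateness 31
F: 81→97, due 77, lateness 20
G: 97→108, due 63, lateness 45
H: 108→118, due 106, lateness 12
I: 118→145, due 129, lateness 16
Maximum = 45.

45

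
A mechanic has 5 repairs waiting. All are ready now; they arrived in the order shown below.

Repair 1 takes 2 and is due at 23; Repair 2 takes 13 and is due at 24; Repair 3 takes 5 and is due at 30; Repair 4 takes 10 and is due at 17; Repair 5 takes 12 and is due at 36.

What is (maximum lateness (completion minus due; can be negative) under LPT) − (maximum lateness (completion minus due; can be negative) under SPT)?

LPT (decreasing processing time): Repair 2 Repair 5 Repair 4 Repair 3 Repair 1.
Repair 2: 0→13, due 24, lateness -11
Repair 5: 13→25, due 36, lateness -11
Repair 4: 25→35, due 17, lateness 18
Repair 3: 35→40, due 30, lateness 10
Repair 1: 40→42, due 23, lateness 19
Maximum = 19.
SPT (increasing processing time): Repair 1 Repair 3 Repair 4 Repair 5 Repair 2.
Repair 1: 0→2, due 23, lateness -21
Repair 3: 2→7, due 30, lateness -23
Repair 4: 7→17, due 17, lateness 0
Repair 5: 17→29, due 36, lateness -7
Repair 2: 29→42, due 24, lateness 18
Maximum = 18.
Difference = 19 − 18 = 1.

1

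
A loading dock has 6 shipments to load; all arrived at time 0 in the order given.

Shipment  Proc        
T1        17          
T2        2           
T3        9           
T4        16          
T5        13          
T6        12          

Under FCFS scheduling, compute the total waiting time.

165

FIFO (arrival order): T1 T2 T3 T4 T5 T6.
T1: waits 0, runs 0→17
T2: waits 17, runs 17→19
T3: waits 19, runs 19→28
T4: waits 28, runs 28→44
T5: waits 44, runs 44→57
T6: waits 57, runs 57→69
Sum = 0+17+19+28+44+57 = 165.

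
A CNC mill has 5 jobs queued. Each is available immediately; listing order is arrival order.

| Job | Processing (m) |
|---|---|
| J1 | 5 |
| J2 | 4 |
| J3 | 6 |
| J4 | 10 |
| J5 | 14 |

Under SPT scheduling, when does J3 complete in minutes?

SPT (increasing processing time): J2 J1 J3 J4 J5.
J2: 0→4
J1: 4→9
J3: 9→15

15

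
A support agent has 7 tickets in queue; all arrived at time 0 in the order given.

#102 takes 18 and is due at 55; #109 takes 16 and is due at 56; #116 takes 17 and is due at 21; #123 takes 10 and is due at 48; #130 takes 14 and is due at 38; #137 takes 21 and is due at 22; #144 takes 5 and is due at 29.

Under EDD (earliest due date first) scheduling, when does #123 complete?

EDD (increasing due date): #116 #137 #144 #130 #123 #102 #109.
#116: 0→17
#137: 17→38
#144: 38→43
#130: 43→57
#123: 57→67

67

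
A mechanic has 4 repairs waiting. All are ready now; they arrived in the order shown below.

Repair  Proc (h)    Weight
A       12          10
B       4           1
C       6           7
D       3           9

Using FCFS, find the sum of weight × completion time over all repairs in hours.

515

FIFO (arrival order): A B C D.
A: finishes 12, weight 10, w·C = 120
B: finishes 16, weight 1, w·C = 16
C: finishes 22, weight 7, w·C = 154
D: finishes 25, weight 9, w·C = 225
Sum = 120+16+154+225 = 515.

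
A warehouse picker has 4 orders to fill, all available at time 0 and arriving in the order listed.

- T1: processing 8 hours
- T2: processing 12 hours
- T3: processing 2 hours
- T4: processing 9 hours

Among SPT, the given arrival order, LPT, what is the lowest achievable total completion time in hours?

62

SPT (increasing processing time): T3 T1 T4 T2.
T3: 0→2
T1: 2→10
T4: 10→19
T2: 19→31
Sum = 2+10+19+31 = 62.
FIFO (arrival order): T1 T2 T3 T4.
T1: 0→8
T2: 8→20
T3: 20→22
T4: 22→31
Sum = 8+20+22+31 = 81.
LPT (decreasing processing time): T2 T4 T1 T3.
T2: 0→12
T4: 12→21
T1: 21→29
T3: 29→31
Sum = 12+21+29+31 = 93.
SPT 62, FIFO 81, LPT 93 → minimum 62.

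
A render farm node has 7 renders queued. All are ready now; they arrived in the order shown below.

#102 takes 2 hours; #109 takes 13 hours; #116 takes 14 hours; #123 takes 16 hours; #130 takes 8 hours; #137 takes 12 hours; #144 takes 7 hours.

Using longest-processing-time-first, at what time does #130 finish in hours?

LPT (decreasing processing time): #123 #116 #109 #137 #130 #144 #102.
#123: 0→16
#116: 16→30
#109: 30→43
#137: 43→55
#130: 55→63

63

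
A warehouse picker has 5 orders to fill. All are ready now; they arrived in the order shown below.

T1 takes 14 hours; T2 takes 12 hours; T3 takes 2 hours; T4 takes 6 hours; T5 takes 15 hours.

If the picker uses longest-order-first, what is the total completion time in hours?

LPT (decreasing processing time): T5 T1 T2 T4 T3.
T5: 0→15
T1: 15→29
T2: 29→41
T4: 41→47
T3: 47→49
Sum = 15+29+41+47+49 = 181.

181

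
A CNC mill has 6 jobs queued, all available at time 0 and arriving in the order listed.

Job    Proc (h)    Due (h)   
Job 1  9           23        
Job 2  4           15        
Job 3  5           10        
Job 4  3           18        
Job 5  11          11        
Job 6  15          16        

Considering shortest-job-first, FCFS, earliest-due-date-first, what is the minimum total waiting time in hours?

SPT (increasing processing time): Job 4 Job 2 Job 3 Job 1 Job 5 Job 6.
Job 4: waits 0, runs 0→3
Job 2: waits 3, runs 3→7
Job 3: waits 7, runs 7→12
Job 1: waits 12, runs 12→21
Job 5: waits 21, runs 21→32
Job 6: waits 32, runs 32→47
Sum = 0+3+7+12+21+32 = 75.
FIFO (arrival order): Job 1 Job 2 Job 3 Job 4 Job 5 Job 6.
Job 1: waits 0, runs 0→9
Job 2: waits 9, runs 9→13
Job 3: waits 13, runs 13→18
Job 4: waits 18, runs 18→21
Job 5: waits 21, runs 21→32
Job 6: waits 32, runs 32→47
Sum = 0+9+13+18+21+32 = 93.
EDD (increasing due date): Job 3 Job 5 Job 2 Job 6 Job 4 Job 1.
Job 3: waits 0, runs 0→5
Job 5: waits 5, runs 5→16
Job 2: waits 16, runs 16→20
Job 6: waits 20, runs 20→35
Job 4: waits 35, runs 35→38
Job 1: waits 38, runs 38→47
Sum = 0+5+16+20+35+38 = 114.
SPT 75, FIFO 93, EDD 114 → minimum 75.

75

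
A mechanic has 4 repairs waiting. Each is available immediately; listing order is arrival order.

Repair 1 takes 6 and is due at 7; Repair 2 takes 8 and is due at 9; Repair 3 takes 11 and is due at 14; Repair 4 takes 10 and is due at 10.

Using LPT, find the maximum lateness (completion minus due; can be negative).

LPT (decreasing processing time): Repair 3 Repair 4 Repair 2 Repair 1.
Repair 3: 0→11, due 14, lateness -3
Repair 4: 11→21, due 10, lateness 11
Repair 2: 21→29, due 9, lateness 20
Repair 1: 29→35, due 7, lateness 28
Maximum = 28.

28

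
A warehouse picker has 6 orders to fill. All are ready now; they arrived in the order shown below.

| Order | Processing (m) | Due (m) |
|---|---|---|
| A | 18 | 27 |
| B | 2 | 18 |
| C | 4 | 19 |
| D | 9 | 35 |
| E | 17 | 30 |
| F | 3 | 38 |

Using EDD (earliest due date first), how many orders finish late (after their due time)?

EDD (increasing due date): B C A E D F.
B: 0→2, due 18, tardiness 0
C: 2→6, due 19, tardiness 0
A: 6→24, due 27, tardiness 0
E: 24→41, due 30, tardiness 11
D: 41→50, due 35, tardiness 15
F: 50→53, due 38, tardiness 15
Late orders: 3.

3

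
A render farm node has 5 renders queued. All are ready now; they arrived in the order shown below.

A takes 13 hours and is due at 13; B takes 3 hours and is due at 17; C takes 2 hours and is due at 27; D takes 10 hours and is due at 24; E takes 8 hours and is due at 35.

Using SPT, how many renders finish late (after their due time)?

1

SPT (increasing processing time): C B E D A.
C: 0→2, due 27, tardiness 0
B: 2→5, due 17, tardiness 0
E: 5→13, due 35, tardiness 0
D: 13→23, due 24, tardiness 0
A: 23→36, due 13, tardiness 23
Late renders: 1.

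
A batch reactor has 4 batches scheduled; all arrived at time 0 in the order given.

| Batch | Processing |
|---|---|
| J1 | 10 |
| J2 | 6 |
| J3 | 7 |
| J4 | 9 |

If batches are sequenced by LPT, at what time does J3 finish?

26

LPT (decreasing processing time): J1 J4 J3 J2.
J1: 0→10
J4: 10→19
J3: 19→26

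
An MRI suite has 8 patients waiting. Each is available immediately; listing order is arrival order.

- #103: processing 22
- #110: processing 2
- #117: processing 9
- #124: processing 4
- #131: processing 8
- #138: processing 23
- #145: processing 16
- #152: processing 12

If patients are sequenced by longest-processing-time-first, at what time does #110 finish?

LPT (decreasing processing time): #138 #103 #145 #152 #117 #131 #124 #110.
#138: 0→23
#103: 23→45
#145: 45→61
#152: 61→73
#117: 73→82
#131: 82→90
#124: 90→94
#110: 94→96

96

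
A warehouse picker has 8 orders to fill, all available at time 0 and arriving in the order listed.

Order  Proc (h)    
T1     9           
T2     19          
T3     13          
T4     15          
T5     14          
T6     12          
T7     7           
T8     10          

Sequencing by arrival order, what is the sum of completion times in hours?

474

FIFO (arrival order): T1 T2 T3 T4 T5 T6 T7 T8.
T1: 0→9
T2: 9→28
T3: 28→41
T4: 41→56
T5: 56→70
T6: 70→82
T7: 82→89
T8: 89→99
Sum = 9+28+41+56+70+82+89+99 = 474.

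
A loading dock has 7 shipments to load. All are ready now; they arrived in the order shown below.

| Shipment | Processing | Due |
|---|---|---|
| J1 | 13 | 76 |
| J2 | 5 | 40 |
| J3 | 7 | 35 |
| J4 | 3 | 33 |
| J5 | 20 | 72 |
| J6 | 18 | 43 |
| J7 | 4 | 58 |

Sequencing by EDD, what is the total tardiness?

EDD (increasing due date): J4 J3 J2 J6 J7 J5 J1.
J4: 0→3, due 33, tardiness 0
J3: 3→10, due 35, tardiness 0
J2: 10→15, due 40, tardiness 0
J6: 15→33, due 43, tardiness 0
J7: 33→37, due 58, tardiness 0
J5: 37→57, due 72, tardiness 0
J1: 57→70, due 76, tardiness 0
Sum = 0+0+0+0+0+0+0 = 0.

0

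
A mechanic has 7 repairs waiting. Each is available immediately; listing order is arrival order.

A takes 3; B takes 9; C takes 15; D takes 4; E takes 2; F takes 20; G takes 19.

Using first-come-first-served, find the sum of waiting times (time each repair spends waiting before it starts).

FIFO (arrival order): A B C D E F G.
A: waits 0, runs 0→3
B: waits 3, runs 3→12
C: waits 12, runs 12→27
D: waits 27, runs 27→31
E: waits 31, runs 31→33
F: waits 33, runs 33→53
G: waits 53, runs 53→72
Sum = 0+3+12+27+31+33+53 = 159.

159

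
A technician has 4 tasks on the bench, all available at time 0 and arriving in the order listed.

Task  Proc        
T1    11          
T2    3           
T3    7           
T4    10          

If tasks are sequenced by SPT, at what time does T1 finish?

SPT (increasing processing time): T2 T3 T4 T1.
T2: 0→3
T3: 3→10
T4: 10→20
T1: 20→31

31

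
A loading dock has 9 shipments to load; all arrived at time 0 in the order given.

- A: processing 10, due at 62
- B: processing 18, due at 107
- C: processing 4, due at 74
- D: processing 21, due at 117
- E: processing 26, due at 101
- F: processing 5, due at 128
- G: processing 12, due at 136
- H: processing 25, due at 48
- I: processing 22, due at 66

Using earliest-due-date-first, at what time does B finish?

EDD (increasing due date): H A I C E B D F G.
H: 0→25
A: 25→35
I: 35→57
C: 57→61
E: 61→87
B: 87→105

105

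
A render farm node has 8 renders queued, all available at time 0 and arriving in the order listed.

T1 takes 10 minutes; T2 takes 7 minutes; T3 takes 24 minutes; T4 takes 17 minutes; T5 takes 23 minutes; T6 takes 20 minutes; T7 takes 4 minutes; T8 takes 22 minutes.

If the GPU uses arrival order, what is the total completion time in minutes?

FIFO (arrival order): T1 T2 T3 T4 T5 T6 T7 T8.
T1: 0→10
T2: 10→17
T3: 17→41
T4: 41→58
T5: 58→81
T6: 81→101
T7: 101→105
T8: 105→127
Sum = 10+17+41+58+81+101+105+127 = 540.

540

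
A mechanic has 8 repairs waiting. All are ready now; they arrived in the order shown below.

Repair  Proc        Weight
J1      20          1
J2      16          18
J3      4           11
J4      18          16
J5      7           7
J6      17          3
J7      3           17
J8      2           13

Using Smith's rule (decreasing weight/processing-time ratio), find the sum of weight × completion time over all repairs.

WSPT (decreasing weight/processing-time ratio): J8 J7 J3 J2 J5 J4 J6 J1.
J8: finishes 2, weight 13, w·C = 26
J7: finishes 5, weight 17, w·C = 85
J3: finishes 9, weight 11, w·C = 99
J2: finishes 25, weight 18, w·C = 450
J5: finishes 32, weight 7, w·C = 224
J4: finishes 50, weight 16, w·C = 800
J6: finishes 67, weight 3, w·C = 201
J1: finishes 87, weight 1, w·C = 87
Sum = 26+85+99+450+224+800+201+87 = 1972.

1972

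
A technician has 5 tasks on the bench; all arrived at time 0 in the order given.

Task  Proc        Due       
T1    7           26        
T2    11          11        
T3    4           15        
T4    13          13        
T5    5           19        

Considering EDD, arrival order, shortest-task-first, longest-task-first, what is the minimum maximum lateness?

EDD (increasing due date): T2 T4 T3 T5 T1.
T2: 0→11, due 11, lateness 0
T4: 11→24, due 13, lateness 11
T3: 24→28, due 15, lateness 13
T5: 28→33, due 19, lateness 14
T1: 33→40, due 26, lateness 14
Maximum = 14.
FIFO (arrival order): T1 T2 T3 T4 T5.
T1: 0→7, due 26, lateness -19
T2: 7→18, due 11, lateness 7
T3: 18→22, due 15, lateness 7
T4: 22→35, due 13, lateness 22
T5: 35→40, due 19, lateness 21
Maximum = 22.
SPT (increasing processing time): T3 T5 T1 T2 T4.
T3: 0→4, due 15, lateness -11
T5: 4→9, due 19, lateness -10
T1: 9→16, due 26, lateness -10
T2: 16→27, due 11, lateness 16
T4: 27→40, due 13, lateness 27
Maximum = 27.
LPT (decreasing processing time): T4 T2 T1 T5 T3.
T4: 0→13, due 13, lateness 0
T2: 13→24, due 11, lateness 13
T1: 24→31, due 26, lateness 5
T5: 31→36, due 19, lateness 17
T3: 36→40, due 15, lateness 25
Maximum = 25.
EDD 14, FIFO 22, SPT 27, LPT 25 → minimum 14.

14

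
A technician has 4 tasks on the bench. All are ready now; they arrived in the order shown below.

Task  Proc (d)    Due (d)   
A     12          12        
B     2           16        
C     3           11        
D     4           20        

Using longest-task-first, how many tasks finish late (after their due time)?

LPT (decreasing processing time): A D C B.
A: 0→12, due 12, tardiness 0
D: 12→16, due 20, tardiness 0
C: 16→19, due 11, tardiness 8
B: 19→21, due 16, tardiness 5
Late tasks: 2.

2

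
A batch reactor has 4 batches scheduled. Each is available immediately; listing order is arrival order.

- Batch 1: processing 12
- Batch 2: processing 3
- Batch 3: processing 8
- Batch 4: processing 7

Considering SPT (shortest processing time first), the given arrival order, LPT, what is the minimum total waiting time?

SPT (increasing processing time): Batch 2 Batch 4 Batch 3 Batch 1.
Batch 2: waits 0, runs 0→3
Batch 4: waits 3, runs 3→10
Batch 3: waits 10, runs 10→18
Batch 1: waits 18, runs 18→30
Sum = 0+3+10+18 = 31.
FIFO (arrival order): Batch 1 Batch 2 Batch 3 Batch 4.
Batch 1: waits 0, runs 0→12
Batch 2: waits 12, runs 12→15
Batch 3: waits 15, runs 15→23
Batch 4: waits 23, runs 23→30
Sum = 0+12+15+23 = 50.
LPT (decreasing processing time): Batch 1 Batch 3 Batch 4 Batch 2.
Batch 1: waits 0, runs 0→12
Batch 3: waits 12, runs 12→20
Batch 4: waits 20, runs 20→27
Batch 2: waits 27, runs 27→30
Sum = 0+12+20+27 = 59.
SPT 31, FIFO 50, LPT 59 → minimum 31.

31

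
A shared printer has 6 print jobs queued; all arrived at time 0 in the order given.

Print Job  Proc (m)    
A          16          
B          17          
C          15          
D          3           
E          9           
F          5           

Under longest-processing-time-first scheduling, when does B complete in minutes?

17

LPT (decreasing processing time): B A C E F D.
B: 0→17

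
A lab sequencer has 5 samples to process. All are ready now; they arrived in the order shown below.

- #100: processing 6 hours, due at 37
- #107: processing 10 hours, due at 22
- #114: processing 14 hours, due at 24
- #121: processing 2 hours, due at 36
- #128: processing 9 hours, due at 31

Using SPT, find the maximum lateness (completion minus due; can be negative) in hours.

17

SPT (increasing processing time): #121 #100 #128 #107 #114.
#121: 0→2, due 36, lateness -34
#100: 2→8, due 37, lateness -29
#128: 8→17, due 31, lateness -14
#107: 17→27, due 22, lateness 5
#114: 27→41, due 24, lateness 17
Maximum = 17.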